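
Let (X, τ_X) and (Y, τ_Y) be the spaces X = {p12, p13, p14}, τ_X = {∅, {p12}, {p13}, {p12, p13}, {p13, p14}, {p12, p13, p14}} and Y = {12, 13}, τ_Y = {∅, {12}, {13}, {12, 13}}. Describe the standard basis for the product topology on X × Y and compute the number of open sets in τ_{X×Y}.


Basis B = {∅ × ∅, {p12} × {12}, {p12} × {13}, {p13} × {12}, {p13} × {13}, {p12} × {12, 13}, {p12, p13} × {12}, {p12, p13} × {13}, {p13} × {12, 13}, {p13, p14} × {12}, {p13, p14} × {13}, {p12, p13, p14} × {12}, {p12, p13, p14} × {13}, {p12, p13} × {12, 13}, {p13, p14} × {12, 13}, {p12, p13, p14} × {12, 13}}; |τ_{X×Y}| = 36.

Enumerate products U × V with U ∈ τ_X, V ∈ τ_Y (deduplicated):
  ∅ × ∅ = {} (∅)
  {p12} × {12} = {(p12,12)}
  {p12} × {13} = {(p12,13)}
  {p13} × {12} = {(p13,12)}
  {p13} × {13} = {(p13,13)}
  {p12} × {12, 13} = {(p12,12), (p12,13)}
  {p12, p13} × {12} = {(p12,12), (p13,12)}
  {p12, p13} × {13} = {(p12,13), (p13,13)}
  {p13} × {12, 13} = {(p13,12), (p13,13)}
  {p13, p14} × {12} = {(p13,12), (p14,12)}
  {p13, p14} × {13} = {(p13,13), (p14,13)}
  {p12, p13, p14} × {12} = {(p12,12), (p13,12), (p14,12)}
  {p12, p13, p14} × {13} = {(p12,13), (p13,13), (p14,13)}
  {p12, p13} × {12, 13} = {(p12,12), (p12,13), (p13,12), (p13,13)}
  {p13, p14} × {12, 13} = {(p13,12), (p13,13), (p14,12), (p14,13)}
  {p12, p13, p14} × {12, 13} = {(p12,12), (p12,13), (p13,12), (p13,13), (p14,12), (p14,13)}
These 16 distinct sets form the basis B.
Close under arbitrary unions to get τ_{X×Y}; counting gives |τ_{X×Y}| = 36.


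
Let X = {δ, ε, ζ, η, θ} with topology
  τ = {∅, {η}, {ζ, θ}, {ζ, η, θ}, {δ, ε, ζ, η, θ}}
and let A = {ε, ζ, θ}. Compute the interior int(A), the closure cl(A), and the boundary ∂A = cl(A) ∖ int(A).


int(A) = {ζ, θ}, cl(A) = {δ, ε, ζ, θ}, ∂A = {δ, ε}.

Closed sets in (X, τ) are complements of opens:
  closed(X, τ) = {∅, {δ, ε}, {δ, ε, η}, {δ, ε, ζ, θ}, {δ, ε, ζ, η, θ}}.
int(A) = ⋃ {U ∈ τ : U ⊆ A}. Opens contained in A: ∅, {ζ, θ}.
Taking the union of these: int(A) = {ζ, θ}.
cl(A) = ⋂ {C closed : A ⊆ C}. Closed sets containing A: {δ, ε, ζ, θ}, {δ, ε, ζ, η, θ}.
Intersecting these: cl(A) = {δ, ε, ζ, θ}.
∂A = cl(A) ∖ int(A) = {δ, ε, ζ, θ} ∖ {ζ, θ} = {δ, ε}.


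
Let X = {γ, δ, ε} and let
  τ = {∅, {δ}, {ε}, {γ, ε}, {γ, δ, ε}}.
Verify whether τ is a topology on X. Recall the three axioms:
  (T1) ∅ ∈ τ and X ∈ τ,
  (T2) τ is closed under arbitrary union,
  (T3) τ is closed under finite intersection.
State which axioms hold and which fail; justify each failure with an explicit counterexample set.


τ is NOT a topology on X.

Axiom (T1): ∅ ∈ τ? Yes; X ∈ τ? Yes.
Axiom (T2/T3): check pairwise unions and intersections of members of τ.
Counterexample for (T2): {δ} ∪ {ε} = {δ, ε} ∉ τ. Therefore τ is NOT a topology.


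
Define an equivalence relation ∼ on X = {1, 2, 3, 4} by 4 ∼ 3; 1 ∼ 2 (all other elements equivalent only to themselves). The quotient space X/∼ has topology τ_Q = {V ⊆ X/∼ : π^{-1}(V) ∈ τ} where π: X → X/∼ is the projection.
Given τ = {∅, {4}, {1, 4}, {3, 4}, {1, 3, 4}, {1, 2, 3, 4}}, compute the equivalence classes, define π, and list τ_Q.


X/∼ = {[1=2], [3=4]}; |τ_Q| = 3.

Equivalence classes: [1=2], [3=4].
Quotient map π: X → X/∼ sends 1 ↦ [1=2], 2 ↦ [1=2], 3 ↦ [3=4], 4 ↦ [3=4].
For each subset V ⊆ X/∼, compute π^{-1}(V) ⊆ X and check whether π^{-1}(V) ∈ τ. V is open in τ_Q iff π^{-1}(V) ∈ τ.
  V = {}: π^{-1}(V) = ∅ ∈ τ ✓.
  V = {[1=2]}: π^{-1}(V) = {1, 2} ∉ τ ✗.
  V = {[3=4]}: π^{-1}(V) = {3, 4} ∈ τ ✓.
  V = {[1=2], [3=4]}: π^{-1}(V) = {1, 2, 3, 4} ∈ τ ✓.
Open sets in the quotient: τ_Q = {{}, {[3=4]}, {[1=2], [3=4]}} (3 elements).


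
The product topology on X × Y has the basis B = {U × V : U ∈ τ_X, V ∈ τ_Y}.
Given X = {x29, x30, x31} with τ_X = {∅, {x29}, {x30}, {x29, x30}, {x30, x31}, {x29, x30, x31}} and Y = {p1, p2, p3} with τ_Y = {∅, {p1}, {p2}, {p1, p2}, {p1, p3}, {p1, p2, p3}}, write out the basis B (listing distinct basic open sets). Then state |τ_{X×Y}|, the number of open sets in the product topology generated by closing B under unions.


Basis B = {∅ × ∅, {x29} × {p1}, {x29} × {p2}, {x30} × {p1}, {x30} × {p2}, {x29} × {p1, p2}, {x29} × {p1, p3}, {x29, x30} × {p1}, {x29, x30} × {p2}, {x30} × {p1, p2}, {x30} × {p1, p3}, {x30, x31} × {p1}, {x30, x31} × {p2}, {x29} × {p1, p2, p3}, {x29, x30, x31} × {p1}, {x29, x30, x31} × {p2}, {x30} × {p1, p2, p3}, {x29, x30} × {p1, p2}, {x29, x30} × {p1, p3}, {x30, x31} × {p1, p2}, {x30, x31} × {p1, p3}, {x29, x30} × {p1, p2, p3}, {x29, x30, x31} × {p1, p2}, {x29, x30, x31} × {p1, p3}, {x30, x31} × {p1, p2, p3}, {x29, x30, x31} × {p1, p2, p3}}; |τ_{X×Y}| = 108.

Enumerate products U × V with U ∈ τ_X, V ∈ τ_Y (deduplicated):
  ∅ × ∅ = {} (∅)
  {x29} × {p1} = {(x29,p1)}
  {x29} × {p2} = {(x29,p2)}
  {x30} × {p1} = {(x30,p1)}
  {x30} × {p2} = {(x30,p2)}
  {x29} × {p1, p2} = {(x29,p1), (x29,p2)}
  {x29} × {p1, p3} = {(x29,p1), (x29,p3)}
  {x29, x30} × {p1} = {(x29,p1), (x30,p1)}
  {x29, x30} × {p2} = {(x29,p2), (x30,p2)}
  {x30} × {p1, p2} = {(x30,p1), (x30,p2)}
  {x30} × {p1, p3} = {(x30,p1), (x30,p3)}
  {x30, x31} × {p1} = {(x30,p1), (x31,p1)}
  {x30, x31} × {p2} = {(x30,p2), (x31,p2)}
  {x29} × {p1, p2, p3} = {(x29,p1), (x29,p2), (x29,p3)}
  {x29, x30, x31} × {p1} = {(x29,p1), (x30,p1), (x31,p1)}
  {x29, x30, x31} × {p2} = {(x29,p2), (x30,p2), (x31,p2)}
  {x30} × {p1, p2, p3} = {(x30,p1), (x30,p2), (x30,p3)}
  {x29, x30} × {p1, p2} = {(x29,p1), (x29,p2), (x30,p1), (x30,p2)}
  {x29, x30} × {p1, p3} = {(x29,p1), (x29,p3), (x30,p1), (x30,p3)}
  {x30, x31} × {p1, p2} = {(x30,p1), (x30,p2), (x31,p1), (x31,p2)}
  {x30, x31} × {p1, p3} = {(x30,p1), (x30,p3), (x31,p1), (x31,p3)}
  {x29, x30} × {p1, p2, p3} = {(x29,p1), (x29,p2), (x29,p3), (x30,p1), (x30,p2), (x30,p3)}
  {x29, x30, x31} × {p1, p2} = {(x29,p1), (x29,p2), (x30,p1), (x30,p2), (x31,p1), (x31,p2)}
  {x29, x30, x31} × {p1, p3} = {(x29,p1), (x29,p3), (x30,p1), (x30,p3), (x31,p1), (x31,p3)}
  {x30, x31} × {p1, p2, p3} = {(x30,p1), (x30,p2), (x30,p3), (x31,p1), (x31,p2), (x31,p3)}
  {x29, x30, x31} × {p1, p2, p3} = {(x29,p1), (x29,p2), (x29,p3), (x30,p1), (x30,p2), (x30,p3), (x31,p1), (x31,p2), (x31,p3)}
These 26 distinct sets form the basis B.
Close under arbitrary unions to get τ_{X×Y}; counting gives |τ_{X×Y}| = 108.


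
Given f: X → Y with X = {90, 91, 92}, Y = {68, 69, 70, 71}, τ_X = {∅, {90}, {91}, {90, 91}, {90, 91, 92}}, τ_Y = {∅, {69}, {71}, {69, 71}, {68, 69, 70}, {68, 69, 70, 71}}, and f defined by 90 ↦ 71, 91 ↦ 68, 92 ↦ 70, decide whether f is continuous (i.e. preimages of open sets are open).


f is NOT continuous.

Compute f^{-1}(U) for each U ∈ τ_Y:
  U = ∅: f^{-1}(U) = ∅ ∈ τ_X ✓.
  U = {69}: f^{-1}(U) = ∅ ∈ τ_X ✓.
  U = {71}: f^{-1}(U) = {90} ∈ τ_X ✓.
  U = {69, 71}: f^{-1}(U) = {90} ∈ τ_X ✓.
  U = {68, 69, 70}: f^{-1}(U) = {91, 92} ∉ τ_X ✗.
  U = {68, 69, 70, 71}: f^{-1}(U) = {90, 91, 92} ∈ τ_X ✓.
Found U = {68, 69, 70} with f^{-1}(U) = {91, 92} not in τ_X. Therefore f is NOT continuous.


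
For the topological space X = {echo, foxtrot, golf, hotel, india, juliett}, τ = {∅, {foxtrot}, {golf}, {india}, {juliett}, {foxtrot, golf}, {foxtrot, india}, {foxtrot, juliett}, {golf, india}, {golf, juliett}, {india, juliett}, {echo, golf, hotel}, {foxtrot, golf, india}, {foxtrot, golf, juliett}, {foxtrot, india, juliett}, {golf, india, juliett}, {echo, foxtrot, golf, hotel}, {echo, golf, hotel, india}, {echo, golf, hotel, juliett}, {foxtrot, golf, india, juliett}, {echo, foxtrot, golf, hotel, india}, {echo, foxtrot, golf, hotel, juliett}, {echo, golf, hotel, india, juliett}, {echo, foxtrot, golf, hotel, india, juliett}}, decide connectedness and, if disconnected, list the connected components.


(X, τ) is disconnected; components = [{foxtrot}, {india}, {juliett}, {echo, golf, hotel}].

Find clopen sets (U ∈ τ with X ∖ U ∈ τ):
  U = ∅, X ∖ U = {echo, foxtrot, golf, hotel, india, juliett} — both open, so U is clopen.
  U = {foxtrot}, X ∖ U = {echo, golf, hotel, india, juliett} — both open, so U is clopen.
  U = {india}, X ∖ U = {echo, foxtrot, golf, hotel, juliett} — both open, so U is clopen.
  U = {juliett}, X ∖ U = {echo, foxtrot, golf, hotel, india} — both open, so U is clopen.
  U = {foxtrot, india}, X ∖ U = {echo, golf, hotel, juliett} — both open, so U is clopen.
  U = {foxtrot, juliett}, X ∖ U = {echo, golf, hotel, india} — both open, so U is clopen.
  U = {india, juliett}, X ∖ U = {echo, foxtrot, golf, hotel} — both open, so U is clopen.
  U = {echo, golf, hotel}, X ∖ U = {foxtrot, india, juliett} — both open, so U is clopen.
  U = {foxtrot, india, juliett}, X ∖ U = {echo, golf, hotel} — both open, so U is clopen.
  U = {echo, foxtrot, golf, hotel}, X ∖ U = {india, juliett} — both open, so U is clopen.
  U = {echo, golf, hotel, india}, X ∖ U = {foxtrot, juliett} — both open, so U is clopen.
  U = {echo, golf, hotel, juliett}, X ∖ U = {foxtrot, india} — both open, so U is clopen.
  U = {echo, foxtrot, golf, hotel, india}, X ∖ U = {juliett} — both open, so U is clopen.
  U = {echo, foxtrot, golf, hotel, juliett}, X ∖ U = {india} — both open, so U is clopen.
  U = {echo, golf, hotel, india, juliett}, X ∖ U = {foxtrot} — both open, so U is clopen.
  U = {echo, foxtrot, golf, hotel, india, juliett}, X ∖ U = ∅ — both open, so U is clopen.
Nontrivial clopen(s) exist: e.g. {echo, golf, hotel, india, juliett}. So (X, τ) is disconnected.
Compute connected components by grouping points that agree on all clopens:
  component: {foxtrot}
  component: {india}
  component: {juliett}
  component: {echo, golf, hotel}


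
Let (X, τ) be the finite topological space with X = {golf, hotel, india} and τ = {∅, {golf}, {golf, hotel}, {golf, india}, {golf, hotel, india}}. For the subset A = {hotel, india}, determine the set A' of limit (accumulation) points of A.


A' = ∅

For each x ∈ X, list the open sets U ∈ τ with x ∈ U, then check whether U ∩ (A ∖ {x}) ≠ ∅ for every such U.
  x = golf: open {golf} ∋ x has {golf} ∩ (A ∖ {golf}) = ∅, so x is NOT a limit point.
  x = hotel: open {golf, hotel} ∋ x has {golf, hotel} ∩ (A ∖ {hotel}) = ∅, so x is NOT a limit point.
  x = india: open {golf, india} ∋ x has {golf, india} ∩ (A ∖ {india}) = ∅, so x is NOT a limit point.
Collecting: A' = ∅.


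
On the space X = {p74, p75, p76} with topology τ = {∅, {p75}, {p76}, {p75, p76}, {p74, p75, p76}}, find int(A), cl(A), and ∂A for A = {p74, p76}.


int(A) = {p76}, cl(A) = {p74, p76}, ∂A = {p74}.

Closed sets in (X, τ) are complements of opens:
  closed(X, τ) = {∅, {p74}, {p74, p75}, {p74, p76}, {p74, p75, p76}}.
int(A) = ⋃ {U ∈ τ : U ⊆ A}. Opens contained in A: ∅, {p76}.
Taking the union of these: int(A) = {p76}.
cl(A) = ⋂ {C closed : A ⊆ C}. Closed sets containing A: {p74, p76}, {p74, p75, p76}.
Intersecting these: cl(A) = {p74, p76}.
∂A = cl(A) ∖ int(A) = {p74, p76} ∖ {p76} = {p74}.


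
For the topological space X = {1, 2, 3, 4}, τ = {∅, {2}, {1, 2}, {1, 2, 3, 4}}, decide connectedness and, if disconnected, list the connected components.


(X, τ) is connected.

Find clopen sets (U ∈ τ with X ∖ U ∈ τ):
  U = ∅, X ∖ U = {1, 2, 3, 4} — both open, so U is clopen.
  U = {1, 2, 3, 4}, X ∖ U = ∅ — both open, so U is clopen.
Only trivial clopens (∅ and X) exist, so (X, τ) is connected.
Compute connected components by grouping points that agree on all clopens:
  component: {1, 2, 3, 4}


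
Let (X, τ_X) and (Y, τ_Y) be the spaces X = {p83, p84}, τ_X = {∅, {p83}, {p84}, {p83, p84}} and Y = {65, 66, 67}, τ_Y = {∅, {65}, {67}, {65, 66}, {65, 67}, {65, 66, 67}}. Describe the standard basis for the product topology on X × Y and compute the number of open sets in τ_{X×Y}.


Basis B = {∅ × ∅, {p83} × {65}, {p83} × {67}, {p84} × {65}, {p84} × {67}, {p83} × {65, 66}, {p83} × {65, 67}, {p83, p84} × {65}, {p83, p84} × {67}, {p84} × {65, 66}, {p84} × {65, 67}, {p83} × {65, 66, 67}, {p84} × {65, 66, 67}, {p83, p84} × {65, 66}, {p83, p84} × {65, 67}, {p83, p84} × {65, 66, 67}}; |τ_{X×Y}| = 36.

Enumerate products U × V with U ∈ τ_X, V ∈ τ_Y (deduplicated):
  ∅ × ∅ = {} (∅)
  {p83} × {65} = {(p83,65)}
  {p83} × {67} = {(p83,67)}
  {p84} × {65} = {(p84,65)}
  {p84} × {67} = {(p84,67)}
  {p83} × {65, 66} = {(p83,65), (p83,66)}
  {p83} × {65, 67} = {(p83,65), (p83,67)}
  {p83, p84} × {65} = {(p83,65), (p84,65)}
  {p83, p84} × {67} = {(p83,67), (p84,67)}
  {p84} × {65, 66} = {(p84,65), (p84,66)}
  {p84} × {65, 67} = {(p84,65), (p84,67)}
  {p83} × {65, 66, 67} = {(p83,65), (p83,66), (p83,67)}
  {p84} × {65, 66, 67} = {(p84,65), (p84,66), (p84,67)}
  {p83, p84} × {65, 66} = {(p83,65), (p83,66), (p84,65), (p84,66)}
  {p83, p84} × {65, 67} = {(p83,65), (p83,67), (p84,65), (p84,67)}
  {p83, p84} × {65, 66, 67} = {(p83,65), (p83,66), (p83,67), (p84,65), (p84,66), (p84,67)}
These 16 distinct sets form the basis B.
Close under arbitrary unions to get τ_{X×Y}; counting gives |τ_{X×Y}| = 36.


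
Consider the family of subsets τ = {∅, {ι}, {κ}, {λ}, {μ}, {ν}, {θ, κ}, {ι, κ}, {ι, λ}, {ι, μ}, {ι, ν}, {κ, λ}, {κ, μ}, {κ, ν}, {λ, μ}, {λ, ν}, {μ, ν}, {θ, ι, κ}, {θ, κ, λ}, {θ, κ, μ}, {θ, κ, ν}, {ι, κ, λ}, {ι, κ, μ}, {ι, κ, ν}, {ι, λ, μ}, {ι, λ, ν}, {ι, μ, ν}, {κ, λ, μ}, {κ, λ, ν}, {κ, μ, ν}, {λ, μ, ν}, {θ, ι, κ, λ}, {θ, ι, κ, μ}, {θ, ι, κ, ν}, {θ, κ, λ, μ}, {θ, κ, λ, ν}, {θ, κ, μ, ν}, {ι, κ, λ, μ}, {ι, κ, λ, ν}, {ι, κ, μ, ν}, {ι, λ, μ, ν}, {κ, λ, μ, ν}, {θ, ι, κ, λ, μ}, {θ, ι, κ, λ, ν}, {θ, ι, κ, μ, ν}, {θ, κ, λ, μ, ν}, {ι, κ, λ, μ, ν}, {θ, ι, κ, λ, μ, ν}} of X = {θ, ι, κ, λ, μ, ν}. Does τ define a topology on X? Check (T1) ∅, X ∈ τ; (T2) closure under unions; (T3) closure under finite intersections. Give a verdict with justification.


τ IS a topology on X.

Axiom (T1): ∅ ∈ τ? Yes; X ∈ τ? Yes.
Axiom (T2/T3): check pairwise unions and intersections of members of τ.
All pairwise intersections and unions checked — each lies in τ. Therefore τ satisfies (T1), (T2), (T3): it IS a topology on X.


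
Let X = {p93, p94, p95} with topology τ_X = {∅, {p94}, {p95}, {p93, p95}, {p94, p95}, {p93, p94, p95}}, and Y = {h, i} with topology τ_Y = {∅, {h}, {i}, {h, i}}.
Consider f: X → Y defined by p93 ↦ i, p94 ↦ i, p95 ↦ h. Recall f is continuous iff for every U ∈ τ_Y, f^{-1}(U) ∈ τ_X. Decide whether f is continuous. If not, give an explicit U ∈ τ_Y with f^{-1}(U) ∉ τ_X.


f is NOT continuous.

Compute f^{-1}(U) for each U ∈ τ_Y:
  U = ∅: f^{-1}(U) = ∅ ∈ τ_X ✓.
  U = {h}: f^{-1}(U) = {p95} ∈ τ_X ✓.
  U = {i}: f^{-1}(U) = {p93, p94} ∉ τ_X ✗.
  U = {h, i}: f^{-1}(U) = {p93, p94, p95} ∈ τ_X ✓.
Found U = {i} with f^{-1}(U) = {p93, p94} not in τ_X. Therefore f is NOT continuous.


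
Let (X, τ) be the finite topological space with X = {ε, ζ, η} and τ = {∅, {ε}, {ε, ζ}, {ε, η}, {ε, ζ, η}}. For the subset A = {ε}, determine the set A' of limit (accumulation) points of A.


A' = {ζ, η}

For each x ∈ X, list the open sets U ∈ τ with x ∈ U, then check whether U ∩ (A ∖ {x}) ≠ ∅ for every such U.
  x = ε: open {ε} ∋ x has {ε} ∩ (A ∖ {ε}) = ∅, so x is NOT a limit point.
  x = ζ: opens ∋ x are {ε, ζ}, {ε, ζ, η}; each meets A ∖ {ζ}, so x IS a limit point.
  x = η: opens ∋ x are {ε, η}, {ε, ζ, η}; each meets A ∖ {η}, so x IS a limit point.
Collecting: A' = {ζ, η}.


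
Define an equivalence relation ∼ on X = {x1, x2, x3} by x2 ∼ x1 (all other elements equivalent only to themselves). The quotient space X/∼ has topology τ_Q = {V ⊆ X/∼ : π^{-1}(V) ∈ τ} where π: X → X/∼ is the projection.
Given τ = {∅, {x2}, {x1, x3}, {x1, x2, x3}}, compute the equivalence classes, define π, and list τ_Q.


X/∼ = {[x1=x2], [x3]}; |τ_Q| = 2.

Equivalence classes: [x1=x2], [x3].
Quotient map π: X → X/∼ sends x1 ↦ [x1=x2], x2 ↦ [x1=x2], x3 ↦ [x3].
For each subset V ⊆ X/∼, compute π^{-1}(V) ⊆ X and check whether π^{-1}(V) ∈ τ. V is open in τ_Q iff π^{-1}(V) ∈ τ.
  V = {}: π^{-1}(V) = ∅ ∈ τ ✓.
  V = {[x1=x2]}: π^{-1}(V) = {x1, x2} ∉ τ ✗.
  V = {[x3]}: π^{-1}(V) = {x3} ∉ τ ✗.
  V = {[x1=x2], [x3]}: π^{-1}(V) = {x1, x2, x3} ∈ τ ✓.
Open sets in the quotient: τ_Q = {{}, {[x1=x2], [x3]}} (2 elements).


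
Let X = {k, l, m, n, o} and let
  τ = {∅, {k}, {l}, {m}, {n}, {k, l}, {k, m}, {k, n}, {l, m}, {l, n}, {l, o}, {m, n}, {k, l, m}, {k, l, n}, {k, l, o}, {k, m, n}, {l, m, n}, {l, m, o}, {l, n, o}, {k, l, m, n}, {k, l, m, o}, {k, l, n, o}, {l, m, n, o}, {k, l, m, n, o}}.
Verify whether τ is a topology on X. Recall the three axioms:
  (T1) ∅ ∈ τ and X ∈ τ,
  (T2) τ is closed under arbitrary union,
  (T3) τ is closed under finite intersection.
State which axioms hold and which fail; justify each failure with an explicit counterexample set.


τ IS a topology on X.

Axiom (T1): ∅ ∈ τ? Yes; X ∈ τ? Yes.
Axiom (T2/T3): check pairwise unions and intersections of members of τ.
All pairwise intersections and unions checked — each lies in τ. Therefore τ satisfies (T1), (T2), (T3): it IS a topology on X.


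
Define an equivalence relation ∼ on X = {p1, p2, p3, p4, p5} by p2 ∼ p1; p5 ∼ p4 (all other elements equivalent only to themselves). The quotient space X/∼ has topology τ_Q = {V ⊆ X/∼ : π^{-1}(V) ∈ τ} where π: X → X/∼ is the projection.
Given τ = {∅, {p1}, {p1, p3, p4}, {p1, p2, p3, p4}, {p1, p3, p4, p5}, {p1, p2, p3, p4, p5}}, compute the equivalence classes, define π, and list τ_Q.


X/∼ = {[p1=p2], [p3], [p4=p5]}; |τ_Q| = 2.

Equivalence classes: [p1=p2], [p3], [p4=p5].
Quotient map π: X → X/∼ sends p1 ↦ [p1=p2], p2 ↦ [p1=p2], p3 ↦ [p3], p4 ↦ [p4=p5], p5 ↦ [p4=p5].
For each subset V ⊆ X/∼, compute π^{-1}(V) ⊆ X and check whether π^{-1}(V) ∈ τ. V is open in τ_Q iff π^{-1}(V) ∈ τ.
  V = {}: π^{-1}(V) = ∅ ∈ τ ✓.
  V = {[p1=p2]}: π^{-1}(V) = {p1, p2} ∉ τ ✗.
  V = {[p3]}: π^{-1}(V) = {p3} ∉ τ ✗.
  V = {[p1=p2], [p3]}: π^{-1}(V) = {p1, p2, p3} ∉ τ ✗.
  V = {[p4=p5]}: π^{-1}(V) = {p4, p5} ∉ τ ✗.
  V = {[p1=p2], [p4=p5]}: π^{-1}(V) = {p1, p2, p4, p5} ∉ τ ✗.
  V = {[p3], [p4=p5]}: π^{-1}(V) = {p3, p4, p5} ∉ τ ✗.
  V = {[p1=p2], [p3], [p4=p5]}: π^{-1}(V) = {p1, p2, p3, p4, p5} ∈ τ ✓.
Open sets in the quotient: τ_Q = {{}, {[p1=p2], [p3], [p4=p5]}} (2 elements).


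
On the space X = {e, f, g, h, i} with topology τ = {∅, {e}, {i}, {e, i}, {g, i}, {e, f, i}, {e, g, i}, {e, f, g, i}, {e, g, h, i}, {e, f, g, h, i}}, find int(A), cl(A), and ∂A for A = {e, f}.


int(A) = {e}, cl(A) = {e, f, h}, ∂A = {f, h}.

Closed sets in (X, τ) are complements of opens:
  closed(X, τ) = {∅, {f}, {h}, {f, h}, {g, h}, {e, f, h}, {f, g, h}, {e, f, g, h}, {f, g, h, i}, {e, f, g, h, i}}.
int(A) = ⋃ {U ∈ τ : U ⊆ A}. Opens contained in A: ∅, {e}.
Taking the union of these: int(A) = {e}.
cl(A) = ⋂ {C closed : A ⊆ C}. Closed sets containing A: {e, f, h}, {e, f, g, h}, {e, f, g, h, i}.
Intersecting these: cl(A) = {e, f, h}.
∂A = cl(A) ∖ int(A) = {e, f, h} ∖ {e} = {f, h}.


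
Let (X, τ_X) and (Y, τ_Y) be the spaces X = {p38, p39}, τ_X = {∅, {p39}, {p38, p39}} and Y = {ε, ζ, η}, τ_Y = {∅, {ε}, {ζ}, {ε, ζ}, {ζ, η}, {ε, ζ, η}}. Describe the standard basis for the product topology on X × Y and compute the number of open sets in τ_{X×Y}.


Basis B = {∅ × ∅, {p39} × {ε}, {p39} × {ζ}, {p38, p39} × {ε}, {p38, p39} × {ζ}, {p39} × {ε, ζ}, {p39} × {ζ, η}, {p39} × {ε, ζ, η}, {p38, p39} × {ε, ζ}, {p38, p39} × {ζ, η}, {p38, p39} × {ε, ζ, η}}; |τ_{X×Y}| = 18.

Enumerate products U × V with U ∈ τ_X, V ∈ τ_Y (deduplicated):
  ∅ × ∅ = {} (∅)
  {p39} × {ε} = {(p39,ε)}
  {p39} × {ζ} = {(p39,ζ)}
  {p38, p39} × {ε} = {(p38,ε), (p39,ε)}
  {p38, p39} × {ζ} = {(p38,ζ), (p39,ζ)}
  {p39} × {ε, ζ} = {(p39,ε), (p39,ζ)}
  {p39} × {ζ, η} = {(p39,ζ), (p39,η)}
  {p39} × {ε, ζ, η} = {(p39,ε), (p39,ζ), (p39,η)}
  {p38, p39} × {ε, ζ} = {(p38,ε), (p38,ζ), (p39,ε), (p39,ζ)}
  {p38, p39} × {ζ, η} = {(p38,ζ), (p38,η), (p39,ζ), (p39,η)}
  {p38, p39} × {ε, ζ, η} = {(p38,ε), (p38,ζ), (p38,η), (p39,ε), (p39,ζ), (p39,η)}
These 11 distinct sets form the basis B.
Close under arbitrary unions to get τ_{X×Y}; counting gives |τ_{X×Y}| = 18.


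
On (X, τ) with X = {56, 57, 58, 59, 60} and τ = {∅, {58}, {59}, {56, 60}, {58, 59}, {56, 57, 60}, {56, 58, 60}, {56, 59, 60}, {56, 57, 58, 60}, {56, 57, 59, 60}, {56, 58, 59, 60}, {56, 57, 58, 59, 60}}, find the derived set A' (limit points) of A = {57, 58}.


A' = ∅

For each x ∈ X, list the open sets U ∈ τ with x ∈ U, then check whether U ∩ (A ∖ {x}) ≠ ∅ for every such U.
  x = 56: open {56, 60} ∋ x has {56, 60} ∩ (A ∖ {56}) = ∅, so x is NOT a limit point.
  x = 57: open {56, 57, 60} ∋ x has {56, 57, 60} ∩ (A ∖ {57}) = ∅, so x is NOT a limit point.
  x = 58: open {58} ∋ x has {58} ∩ (A ∖ {58}) = ∅, so x is NOT a limit point.
  x = 59: open {59} ∋ x has {59} ∩ (A ∖ {59}) = ∅, so x is NOT a limit point.
  x = 60: open {56, 60} ∋ x has {56, 60} ∩ (A ∖ {60}) = ∅, so x is NOT a limit point.
Collecting: A' = ∅.


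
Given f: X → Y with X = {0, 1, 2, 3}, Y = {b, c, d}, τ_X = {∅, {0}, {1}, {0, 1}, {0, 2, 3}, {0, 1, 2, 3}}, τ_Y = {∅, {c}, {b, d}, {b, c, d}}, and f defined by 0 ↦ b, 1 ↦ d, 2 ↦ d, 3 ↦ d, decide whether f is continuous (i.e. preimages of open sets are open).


f IS continuous.

Compute f^{-1}(U) for each U ∈ τ_Y:
  U = ∅: f^{-1}(U) = ∅ ∈ τ_X ✓.
  U = {c}: f^{-1}(U) = ∅ ∈ τ_X ✓.
  U = {b, d}: f^{-1}(U) = {0, 1, 2, 3} ∈ τ_X ✓.
  U = {b, c, d}: f^{-1}(U) = {0, 1, 2, 3} ∈ τ_X ✓.
Every preimage lies in τ_X, so f IS continuous.


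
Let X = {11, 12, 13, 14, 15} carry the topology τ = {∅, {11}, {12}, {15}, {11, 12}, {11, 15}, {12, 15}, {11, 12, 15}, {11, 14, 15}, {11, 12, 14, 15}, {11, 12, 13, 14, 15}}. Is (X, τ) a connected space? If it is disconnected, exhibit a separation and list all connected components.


(X, τ) is connected.

Find clopen sets (U ∈ τ with X ∖ U ∈ τ):
  U = ∅, X ∖ U = {11, 12, 13, 14, 15} — both open, so U is clopen.
  U = {11, 12, 13, 14, 15}, X ∖ U = ∅ — both open, so U is clopen.
Only trivial clopens (∅ and X) exist, so (X, τ) is connected.
Compute connected components by grouping points that agree on all clopens:
  component: {11, 12, 13, 14, 15}


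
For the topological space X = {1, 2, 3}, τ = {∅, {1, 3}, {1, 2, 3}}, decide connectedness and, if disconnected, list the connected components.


(X, τ) is connected.

Find clopen sets (U ∈ τ with X ∖ U ∈ τ):
  U = ∅, X ∖ U = {1, 2, 3} — both open, so U is clopen.
  U = {1, 2, 3}, X ∖ U = ∅ — both open, so U is clopen.
Only trivial clopens (∅ and X) exist, so (X, τ) is connected.
Compute connected components by grouping points that agree on all clopens:
  component: {1, 2, 3}


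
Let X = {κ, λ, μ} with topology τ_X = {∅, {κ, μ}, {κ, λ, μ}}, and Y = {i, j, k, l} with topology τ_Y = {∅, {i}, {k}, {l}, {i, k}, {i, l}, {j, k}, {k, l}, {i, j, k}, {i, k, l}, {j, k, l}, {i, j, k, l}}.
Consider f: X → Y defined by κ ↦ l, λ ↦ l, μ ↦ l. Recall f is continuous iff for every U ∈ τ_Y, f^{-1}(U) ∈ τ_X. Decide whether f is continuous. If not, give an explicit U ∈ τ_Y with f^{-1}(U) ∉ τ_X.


f IS continuous.

Compute f^{-1}(U) for each U ∈ τ_Y:
  U = ∅: f^{-1}(U) = ∅ ∈ τ_X ✓.
  U = {i}: f^{-1}(U) = ∅ ∈ τ_X ✓.
  U = {k}: f^{-1}(U) = ∅ ∈ τ_X ✓.
  U = {l}: f^{-1}(U) = {κ, λ, μ} ∈ τ_X ✓.
  U = {i, k}: f^{-1}(U) = ∅ ∈ τ_X ✓.
  U = {i, l}: f^{-1}(U) = {κ, λ, μ} ∈ τ_X ✓.
  U = {j, k}: f^{-1}(U) = ∅ ∈ τ_X ✓.
  U = {k, l}: f^{-1}(U) = {κ, λ, μ} ∈ τ_X ✓.
  U = {i, j, k}: f^{-1}(U) = ∅ ∈ τ_X ✓.
  U = {i, k, l}: f^{-1}(U) = {κ, λ, μ} ∈ τ_X ✓.
  U = {j, k, l}: f^{-1}(U) = {κ, λ, μ} ∈ τ_X ✓.
  U = {i, j, k, l}: f^{-1}(U) = {κ, λ, μ} ∈ τ_X ✓.
Every preimage lies in τ_X, so f IS continuous.


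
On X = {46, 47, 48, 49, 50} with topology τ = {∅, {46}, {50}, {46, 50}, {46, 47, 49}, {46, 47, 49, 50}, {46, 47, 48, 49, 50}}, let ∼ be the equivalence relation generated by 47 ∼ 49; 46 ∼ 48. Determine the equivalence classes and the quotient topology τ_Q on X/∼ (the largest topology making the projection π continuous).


X/∼ = {[46=48], [47=49], [50]}; |τ_Q| = 3.

Equivalence classes: [46=48], [47=49], [50].
Quotient map π: X → X/∼ sends 46 ↦ [46=48], 47 ↦ [47=49], 48 ↦ [46=48], 49 ↦ [47=49], 50 ↦ [50].
For each subset V ⊆ X/∼, compute π^{-1}(V) ⊆ X and check whether π^{-1}(V) ∈ τ. V is open in τ_Q iff π^{-1}(V) ∈ τ.
  V = {}: π^{-1}(V) = ∅ ∈ τ ✓.
  V = {[46=48]}: π^{-1}(V) = {46, 48} ∉ τ ✗.
  V = {[47=49]}: π^{-1}(V) = {47, 49} ∉ τ ✗.
  V = {[46=48], [47=49]}: π^{-1}(V) = {46, 47, 48, 49} ∉ τ ✗.
  V = {[50]}: π^{-1}(V) = {50} ∈ τ ✓.
  V = {[46=48], [50]}: π^{-1}(V) = {46, 48, 50} ∉ τ ✗.
  V = {[47=49], [50]}: π^{-1}(V) = {47, 49, 50} ∉ τ ✗.
  V = {[46=48], [47=49], [50]}: π^{-1}(V) = {46, 47, 48, 49, 50} ∈ τ ✓.
Open sets in the quotient: τ_Q = {{}, {[50]}, {[46=48], [47=49], [50]}} (3 elements).


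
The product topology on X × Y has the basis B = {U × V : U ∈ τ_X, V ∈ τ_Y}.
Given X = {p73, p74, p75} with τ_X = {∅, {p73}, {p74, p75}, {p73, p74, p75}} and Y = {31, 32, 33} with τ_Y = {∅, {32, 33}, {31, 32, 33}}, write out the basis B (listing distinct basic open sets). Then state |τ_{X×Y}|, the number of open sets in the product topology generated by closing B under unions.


Basis B = {∅ × ∅, {p73} × {32, 33}, {p73} × {31, 32, 33}, {p74, p75} × {32, 33}, {p73, p74, p75} × {32, 33}, {p74, p75} × {31, 32, 33}, {p73, p74, p75} × {31, 32, 33}}; |τ_{X×Y}| = 9.

Enumerate products U × V with U ∈ τ_X, V ∈ τ_Y (deduplicated):
  ∅ × ∅ = {} (∅)
  {p73} × {32, 33} = {(p73,32), (p73,33)}
  {p73} × {31, 32, 33} = {(p73,31), (p73,32), (p73,33)}
  {p74, p75} × {32, 33} = {(p74,32), (p74,33), (p75,32), (p75,33)}
  {p73, p74, p75} × {32, 33} = {(p73,32), (p73,33), (p74,32), (p74,33), (p75,32), (p75,33)}
  {p74, p75} × {31, 32, 33} = {(p74,31), (p74,32), (p74,33), (p75,31), (p75,32), (p75,33)}
  {p73, p74, p75} × {31, 32, 33} = {(p73,31), (p73,32), (p73,33), (p74,31), (p74,32), (p74,33), (p75,31), (p75,32), (p75,33)}
These 7 distinct sets form the basis B.
Close under arbitrary unions to get τ_{X×Y}; counting gives |τ_{X×Y}| = 9.


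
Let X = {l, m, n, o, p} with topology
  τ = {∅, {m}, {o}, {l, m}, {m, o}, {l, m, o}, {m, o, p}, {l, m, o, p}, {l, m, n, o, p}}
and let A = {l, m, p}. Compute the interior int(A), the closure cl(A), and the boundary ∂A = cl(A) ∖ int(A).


int(A) = {l, m}, cl(A) = {l, m, n, p}, ∂A = {n, p}.

Closed sets in (X, τ) are complements of opens:
  closed(X, τ) = {∅, {n}, {l, n}, {n, p}, {l, n, p}, {n, o, p}, {l, m, n, p}, {l, n, o, p}, {l, m, n, o, p}}.
int(A) = ⋃ {U ∈ τ : U ⊆ A}. Opens contained in A: ∅, {m}, {l, m}.
Taking the union of these: int(A) = {l, m}.
cl(A) = ⋂ {C closed : A ⊆ C}. Closed sets containing A: {l, m, n, p}, {l, m, n, o, p}.
Intersecting these: cl(A) = {l, m, n, p}.
∂A = cl(A) ∖ int(A) = {l, m, n, p} ∖ {l, m} = {n, p}.


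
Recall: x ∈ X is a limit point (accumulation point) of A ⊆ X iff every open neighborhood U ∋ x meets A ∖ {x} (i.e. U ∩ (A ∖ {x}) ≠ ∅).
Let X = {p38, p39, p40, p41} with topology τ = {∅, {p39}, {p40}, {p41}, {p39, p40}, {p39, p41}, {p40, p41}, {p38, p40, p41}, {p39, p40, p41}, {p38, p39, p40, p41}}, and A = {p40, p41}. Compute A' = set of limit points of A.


A' = {p38}

For each x ∈ X, list the open sets U ∈ τ with x ∈ U, then check whether U ∩ (A ∖ {x}) ≠ ∅ for every such U.
  x = p38: opens ∋ x are {p38, p40, p41}, {p38, p39, p40, p41}; each meets A ∖ {p38}, so x IS a limit point.
  x = p39: open {p39} ∋ x has {p39} ∩ (A ∖ {p39}) = ∅, so x is NOT a limit point.
  x = p40: open {p40} ∋ x has {p40} ∩ (A ∖ {p40}) = ∅, so x is NOT a limit point.
  x = p41: open {p41} ∋ x has {p41} ∩ (A ∖ {p41}) = ∅, so x is NOT a limit point.
Collecting: A' = {p38}.


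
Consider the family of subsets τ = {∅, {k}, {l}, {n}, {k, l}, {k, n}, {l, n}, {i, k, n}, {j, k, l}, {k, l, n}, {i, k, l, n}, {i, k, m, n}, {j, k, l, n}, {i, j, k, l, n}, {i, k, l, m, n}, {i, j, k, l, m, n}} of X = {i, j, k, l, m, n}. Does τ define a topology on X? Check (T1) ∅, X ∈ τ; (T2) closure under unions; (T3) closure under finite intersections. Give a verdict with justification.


τ IS a topology on X.

Axiom (T1): ∅ ∈ τ? Yes; X ∈ τ? Yes.
Axiom (T2/T3): check pairwise unions and intersections of members of τ.
All pairwise intersections and unions checked — each lies in τ. Therefore τ satisfies (T1), (T2), (T3): it IS a topology on X.


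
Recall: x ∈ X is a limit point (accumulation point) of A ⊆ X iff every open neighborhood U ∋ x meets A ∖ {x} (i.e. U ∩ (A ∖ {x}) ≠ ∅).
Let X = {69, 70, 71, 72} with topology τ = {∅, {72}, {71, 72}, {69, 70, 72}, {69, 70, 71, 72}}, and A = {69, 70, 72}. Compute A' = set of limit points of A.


A' = {69, 70, 71}

For each x ∈ X, list the open sets U ∈ τ with x ∈ U, then check whether U ∩ (A ∖ {x}) ≠ ∅ for every such U.
  x = 69: opens ∋ x are {69, 70, 72}, {69, 70, 71, 72}; each meets A ∖ {69}, so x IS a limit point.
  x = 70: opens ∋ x are {69, 70, 72}, {69, 70, 71, 72}; each meets A ∖ {70}, so x IS a limit point.
  x = 71: opens ∋ x are {71, 72}, {69, 70, 71, 72}; each meets A ∖ {71}, so x IS a limit point.
  x = 72: open {72} ∋ x has {72} ∩ (A ∖ {72}) = ∅, so x is NOT a limit point.
Collecting: A' = {69, 70, 71}.


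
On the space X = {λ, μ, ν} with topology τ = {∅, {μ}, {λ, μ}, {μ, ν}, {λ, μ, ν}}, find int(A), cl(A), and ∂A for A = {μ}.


int(A) = {μ}, cl(A) = {λ, μ, ν}, ∂A = {λ, ν}.

Closed sets in (X, τ) are complements of opens:
  closed(X, τ) = {∅, {λ}, {ν}, {λ, ν}, {λ, μ, ν}}.
int(A) = ⋃ {U ∈ τ : U ⊆ A}. Opens contained in A: ∅, {μ}.
Taking the union of these: int(A) = {μ}.
cl(A) = ⋂ {C closed : A ⊆ C}. Closed sets containing A: {λ, μ, ν}.
Intersecting these: cl(A) = {λ, μ, ν}.
∂A = cl(A) ∖ int(A) = {λ, μ, ν} ∖ {μ} = {λ, ν}.


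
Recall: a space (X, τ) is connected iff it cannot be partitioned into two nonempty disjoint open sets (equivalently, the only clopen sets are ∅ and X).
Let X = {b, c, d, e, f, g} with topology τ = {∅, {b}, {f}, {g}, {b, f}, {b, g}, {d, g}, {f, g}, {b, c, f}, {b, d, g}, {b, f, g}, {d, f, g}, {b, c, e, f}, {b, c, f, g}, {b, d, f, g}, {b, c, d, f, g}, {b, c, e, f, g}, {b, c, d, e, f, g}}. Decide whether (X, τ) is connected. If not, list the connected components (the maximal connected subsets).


(X, τ) is disconnected; components = [{d, g}, {b, c, e, f}].

Find clopen sets (U ∈ τ with X ∖ U ∈ τ):
  U = ∅, X ∖ U = {b, c, d, e, f, g} — both open, so U is clopen.
  U = {d, g}, X ∖ U = {b, c, e, f} — both open, so U is clopen.
  U = {b, c, e, f}, X ∖ U = {d, g} — both open, so U is clopen.
  U = {b, c, d, e, f, g}, X ∖ U = ∅ — both open, so U is clopen.
Nontrivial clopen(s) exist: e.g. {b, c, e, f}. So (X, τ) is disconnected.
Compute connected components by grouping points that agree on all clopens:
  component: {d, g}
  component: {b, c, e, f}


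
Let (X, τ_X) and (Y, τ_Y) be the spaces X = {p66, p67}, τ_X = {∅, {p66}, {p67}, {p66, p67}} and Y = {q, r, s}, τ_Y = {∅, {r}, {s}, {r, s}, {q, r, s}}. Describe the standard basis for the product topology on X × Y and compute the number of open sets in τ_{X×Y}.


Basis B = {∅ × ∅, {p66} × {r}, {p66} × {s}, {p67} × {r}, {p67} × {s}, {p66} × {r, s}, {p66, p67} × {r}, {p66, p67} × {s}, {p67} × {r, s}, {p66} × {q, r, s}, {p67} × {q, r, s}, {p66, p67} × {r, s}, {p66, p67} × {q, r, s}}; |τ_{X×Y}| = 25.

Enumerate products U × V with U ∈ τ_X, V ∈ τ_Y (deduplicated):
  ∅ × ∅ = {} (∅)
  {p66} × {r} = {(p66,r)}
  {p66} × {s} = {(p66,s)}
  {p67} × {r} = {(p67,r)}
  {p67} × {s} = {(p67,s)}
  {p66} × {r, s} = {(p66,r), (p66,s)}
  {p66, p67} × {r} = {(p66,r), (p67,r)}
  {p66, p67} × {s} = {(p66,s), (p67,s)}
  {p67} × {r, s} = {(p67,r), (p67,s)}
  {p66} × {q, r, s} = {(p66,q), (p66,r), (p66,s)}
  {p67} × {q, r, s} = {(p67,q), (p67,r), (p67,s)}
  {p66, p67} × {r, s} = {(p66,r), (p66,s), (p67,r), (p67,s)}
  {p66, p67} × {q, r, s} = {(p66,q), (p66,r), (p66,s), (p67,q), (p67,r), (p67,s)}
These 13 distinct sets form the basis B.
Close under arbitrary unions to get τ_{X×Y}; counting gives |τ_{X×Y}| = 25.


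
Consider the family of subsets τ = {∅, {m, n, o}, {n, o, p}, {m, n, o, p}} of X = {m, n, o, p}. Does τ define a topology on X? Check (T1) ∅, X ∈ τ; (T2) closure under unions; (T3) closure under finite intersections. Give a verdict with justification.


τ is NOT a topology on X.

Axiom (T1): ∅ ∈ τ? Yes; X ∈ τ? Yes.
Axiom (T2/T3): check pairwise unions and intersections of members of τ.
Counterexample for (T3): {m, n, o} ∩ {n, o, p} = {n, o} ∉ τ. Therefore τ is NOT a topology.


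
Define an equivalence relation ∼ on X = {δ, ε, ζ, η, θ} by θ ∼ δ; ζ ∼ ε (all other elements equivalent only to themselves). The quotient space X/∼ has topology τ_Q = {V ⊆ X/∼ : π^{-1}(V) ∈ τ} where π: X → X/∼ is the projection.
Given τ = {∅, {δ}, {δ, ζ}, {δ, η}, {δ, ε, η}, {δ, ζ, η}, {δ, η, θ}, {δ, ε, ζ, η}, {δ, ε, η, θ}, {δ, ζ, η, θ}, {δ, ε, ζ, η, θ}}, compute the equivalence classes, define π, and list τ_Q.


X/∼ = {[δ=θ], [ε=ζ], [η]}; |τ_Q| = 3.

Equivalence classes: [δ=θ], [ε=ζ], [η].
Quotient map π: X → X/∼ sends δ ↦ [δ=θ], ε ↦ [ε=ζ], ζ ↦ [ε=ζ], η ↦ [η], θ ↦ [δ=θ].
For each subset V ⊆ X/∼, compute π^{-1}(V) ⊆ X and check whether π^{-1}(V) ∈ τ. V is open in τ_Q iff π^{-1}(V) ∈ τ.
  V = {}: π^{-1}(V) = ∅ ∈ τ ✓.
  V = {[δ=θ]}: π^{-1}(V) = {δ, θ} ∉ τ ✗.
  V = {[ε=ζ]}: π^{-1}(V) = {ε, ζ} ∉ τ ✗.
  V = {[δ=θ], [ε=ζ]}: π^{-1}(V) = {δ, ε, ζ, θ} ∉ τ ✗.
  V = {[η]}: π^{-1}(V) = {η} ∉ τ ✗.
  V = {[δ=θ], [η]}: π^{-1}(V) = {δ, η, θ} ∈ τ ✓.
  V = {[ε=ζ], [η]}: π^{-1}(V) = {ε, ζ, η} ∉ τ ✗.
  V = {[δ=θ], [ε=ζ], [η]}: π^{-1}(V) = {δ, ε, ζ, η, θ} ∈ τ ✓.
Open sets in the quotient: τ_Q = {{}, {[δ=θ], [η]}, {[δ=θ], [ε=ζ], [η]}} (3 elements).


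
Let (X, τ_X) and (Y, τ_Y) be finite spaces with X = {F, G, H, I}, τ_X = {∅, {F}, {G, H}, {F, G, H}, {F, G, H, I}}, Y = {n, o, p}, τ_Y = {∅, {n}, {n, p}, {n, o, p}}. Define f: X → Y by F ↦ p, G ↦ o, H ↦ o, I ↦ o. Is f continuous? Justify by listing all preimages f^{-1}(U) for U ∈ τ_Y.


f IS continuous.

Compute f^{-1}(U) for each U ∈ τ_Y:
  U = ∅: f^{-1}(U) = ∅ ∈ τ_X ✓.
  U = {n}: f^{-1}(U) = ∅ ∈ τ_X ✓.
  U = {n, p}: f^{-1}(U) = {F} ∈ τ_X ✓.
  U = {n, o, p}: f^{-1}(U) = {F, G, H, I} ∈ τ_X ✓.
Every preimage lies in τ_X, so f IS continuous.


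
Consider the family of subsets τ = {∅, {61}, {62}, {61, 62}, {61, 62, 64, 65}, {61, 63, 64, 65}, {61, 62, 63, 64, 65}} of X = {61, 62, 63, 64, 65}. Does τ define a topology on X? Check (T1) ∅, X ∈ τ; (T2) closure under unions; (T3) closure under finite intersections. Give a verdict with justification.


τ is NOT a topology on X.

Axiom (T1): ∅ ∈ τ? Yes; X ∈ τ? Yes.
Axiom (T2/T3): check pairwise unions and intersections of members of τ.
Counterexample for (T3): {61, 62, 64, 65} ∩ {61, 63, 64, 65} = {61, 64, 65} ∉ τ. Therefore τ is NOT a topology.


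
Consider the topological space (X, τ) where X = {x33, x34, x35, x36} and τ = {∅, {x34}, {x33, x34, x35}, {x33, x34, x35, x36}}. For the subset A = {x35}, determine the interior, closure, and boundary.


int(A) = ∅, cl(A) = {x33, x35, x36}, ∂A = {x33, x35, x36}.

Closed sets in (X, τ) are complements of opens:
  closed(X, τ) = {∅, {x36}, {x33, x35, x36}, {x33, x34, x35, x36}}.
int(A) = ⋃ {U ∈ τ : U ⊆ A}. Opens contained in A: ∅.
Taking the union of these: int(A) = ∅.
cl(A) = ⋂ {C closed : A ⊆ C}. Closed sets containing A: {x33, x35, x36}, {x33, x34, x35, x36}.
Intersecting these: cl(A) = {x33, x35, x36}.
∂A = cl(A) ∖ int(A) = {x33, x35, x36} ∖ ∅ = {x33, x35, x36}.


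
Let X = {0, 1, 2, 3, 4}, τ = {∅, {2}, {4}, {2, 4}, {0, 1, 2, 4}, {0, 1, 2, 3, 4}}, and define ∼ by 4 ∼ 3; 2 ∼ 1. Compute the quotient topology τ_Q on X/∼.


X/∼ = {[0], [1=2], [3=4]}; |τ_Q| = 2.

Equivalence classes: [0], [1=2], [3=4].
Quotient map π: X → X/∼ sends 0 ↦ [0], 1 ↦ [1=2], 2 ↦ [1=2], 3 ↦ [3=4], 4 ↦ [3=4].
For each subset V ⊆ X/∼, compute π^{-1}(V) ⊆ X and check whether π^{-1}(V) ∈ τ. V is open in τ_Q iff π^{-1}(V) ∈ τ.
  V = {}: π^{-1}(V) = ∅ ∈ τ ✓.
  V = {[0]}: π^{-1}(V) = {0} ∉ τ ✗.
  V = {[1=2]}: π^{-1}(V) = {1, 2} ∉ τ ✗.
  V = {[0], [1=2]}: π^{-1}(V) = {0, 1, 2} ∉ τ ✗.
  V = {[3=4]}: π^{-1}(V) = {3, 4} ∉ τ ✗.
  V = {[0], [3=4]}: π^{-1}(V) = {0, 3, 4} ∉ τ ✗.
  V = {[1=2], [3=4]}: π^{-1}(V) = {1, 2, 3, 4} ∉ τ ✗.
  V = {[0], [1=2], [3=4]}: π^{-1}(V) = {0, 1, 2, 3, 4} ∈ τ ✓.
Open sets in the quotient: τ_Q = {{}, {[0], [1=2], [3=4]}} (2 elements).


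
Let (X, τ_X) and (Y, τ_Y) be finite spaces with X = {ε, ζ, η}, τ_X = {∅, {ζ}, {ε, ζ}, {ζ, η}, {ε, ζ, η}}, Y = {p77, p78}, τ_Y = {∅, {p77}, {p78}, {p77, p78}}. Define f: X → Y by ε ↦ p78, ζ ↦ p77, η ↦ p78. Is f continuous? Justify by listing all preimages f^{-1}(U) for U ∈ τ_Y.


f is NOT continuous.

Compute f^{-1}(U) for each U ∈ τ_Y:
  U = ∅: f^{-1}(U) = ∅ ∈ τ_X ✓.
  U = {p77}: f^{-1}(U) = {ζ} ∈ τ_X ✓.
  U = {p78}: f^{-1}(U) = {ε, η} ∉ τ_X ✗.
  U = {p77, p78}: f^{-1}(U) = {ε, ζ, η} ∈ τ_X ✓.
Found U = {p78} with f^{-1}(U) = {ε, η} not in τ_X. Therefore f is NOT continuous.


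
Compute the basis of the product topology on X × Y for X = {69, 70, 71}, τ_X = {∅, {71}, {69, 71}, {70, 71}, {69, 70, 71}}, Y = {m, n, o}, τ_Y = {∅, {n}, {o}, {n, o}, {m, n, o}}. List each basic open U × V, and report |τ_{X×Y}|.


Basis B = {∅ × ∅, {71} × {n}, {71} × {o}, {69, 71} × {n}, {69, 71} × {o}, {70, 71} × {n}, {70, 71} × {o}, {71} × {n, o}, {69, 70, 71} × {n}, {69, 70, 71} × {o}, {71} × {m, n, o}, {69, 71} × {n, o}, {70, 71} × {n, o}, {69, 71} × {m, n, o}, {69, 70, 71} × {n, o}, {70, 71} × {m, n, o}, {69, 70, 71} × {m, n, o}}; |τ_{X×Y}| = 50.

Enumerate products U × V with U ∈ τ_X, V ∈ τ_Y (deduplicated):
  ∅ × ∅ = {} (∅)
  {71} × {n} = {(71,n)}
  {71} × {o} = {(71,o)}
  {69, 71} × {n} = {(69,n), (71,n)}
  {69, 71} × {o} = {(69,o), (71,o)}
  {70, 71} × {n} = {(70,n), (71,n)}
  {70, 71} × {o} = {(70,o), (71,o)}
  {71} × {n, o} = {(71,n), (71,o)}
  {69, 70, 71} × {n} = {(69,n), (70,n), (71,n)}
  {69, 70, 71} × {o} = {(69,o), (70,o), (71,o)}
  {71} × {m, n, o} = {(71,m), (71,n), (71,o)}
  {69, 71} × {n, o} = {(69,n), (69,o), (71,n), (71,o)}
  {70, 71} × {n, o} = {(70,n), (70,o), (71,n), (71,o)}
  {69, 71} × {m, n, o} = {(69,m), (69,n), (69,o), (71,m), (71,n), (71,o)}
  {69, 70, 71} × {n, o} = {(69,n), (69,o), (70,n), (70,o), (71,n), (71,o)}
  {70, 71} × {m, n, o} = {(70,m), (70,n), (70,o), (71,m), (71,n), (71,o)}
  {69, 70, 71} × {m, n, o} = {(69,m), (69,n), (69,o), (70,m), (70,n), (70,o), (71,m), (71,n), (71,o)}
These 17 distinct sets form the basis B.
Close under arbitrary unions to get τ_{X×Y}; counting gives |τ_{X×Y}| = 50.
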